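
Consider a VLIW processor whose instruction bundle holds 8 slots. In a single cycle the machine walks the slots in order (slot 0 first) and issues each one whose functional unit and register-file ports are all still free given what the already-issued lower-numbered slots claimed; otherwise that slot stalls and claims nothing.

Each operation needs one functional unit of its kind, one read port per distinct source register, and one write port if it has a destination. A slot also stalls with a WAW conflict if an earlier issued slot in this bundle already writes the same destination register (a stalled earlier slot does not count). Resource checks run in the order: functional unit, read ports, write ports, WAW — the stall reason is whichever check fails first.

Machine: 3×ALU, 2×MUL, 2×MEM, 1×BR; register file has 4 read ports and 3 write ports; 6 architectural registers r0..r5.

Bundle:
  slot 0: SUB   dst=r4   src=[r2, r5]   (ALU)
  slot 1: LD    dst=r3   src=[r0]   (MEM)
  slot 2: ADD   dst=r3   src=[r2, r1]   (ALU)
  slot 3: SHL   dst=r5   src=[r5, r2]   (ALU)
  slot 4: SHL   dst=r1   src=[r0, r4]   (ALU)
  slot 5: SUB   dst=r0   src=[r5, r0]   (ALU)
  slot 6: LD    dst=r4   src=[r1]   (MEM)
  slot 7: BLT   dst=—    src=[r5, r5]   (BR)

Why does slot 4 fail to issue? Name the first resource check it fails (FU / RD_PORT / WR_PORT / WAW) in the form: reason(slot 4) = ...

[0] ALU needs rd=2 wr=1: ok; after: ALU=2 MUL=2 MEM=2 BR=1, R=2, W=2
[1] MEM needs rd=1 wr=1: ok; after: ALU=2 MUL=2 MEM=1 BR=1, R=1, W=1
[2] ALU needs rd=2 wr=1: RD_PORT; after: ALU=2 MUL=2 MEM=1 BR=1, R=1, W=1
[3] ALU needs rd=2 wr=1: RD_PORT; after: ALU=2 MUL=2 MEM=1 BR=1, R=1, W=1
[4] ALU needs rd=2 wr=1: RD_PORT; after: ALU=2 MUL=2 MEM=1 BR=1, R=1, W=1
[5] ALU needs rd=2 wr=1: RD_PORT; after: ALU=2 MUL=2 MEM=1 BR=1, R=1, W=1
[6] MEM needs rd=1 wr=1: WAW; after: ALU=2 MUL=2 MEM=1 BR=1, R=1, W=1
[7] BR needs rd=1 wr=0: ok; after: ALU=2 MUL=2 MEM=1 BR=0, R=0, W=1

reason(slot 4) = RD_PORT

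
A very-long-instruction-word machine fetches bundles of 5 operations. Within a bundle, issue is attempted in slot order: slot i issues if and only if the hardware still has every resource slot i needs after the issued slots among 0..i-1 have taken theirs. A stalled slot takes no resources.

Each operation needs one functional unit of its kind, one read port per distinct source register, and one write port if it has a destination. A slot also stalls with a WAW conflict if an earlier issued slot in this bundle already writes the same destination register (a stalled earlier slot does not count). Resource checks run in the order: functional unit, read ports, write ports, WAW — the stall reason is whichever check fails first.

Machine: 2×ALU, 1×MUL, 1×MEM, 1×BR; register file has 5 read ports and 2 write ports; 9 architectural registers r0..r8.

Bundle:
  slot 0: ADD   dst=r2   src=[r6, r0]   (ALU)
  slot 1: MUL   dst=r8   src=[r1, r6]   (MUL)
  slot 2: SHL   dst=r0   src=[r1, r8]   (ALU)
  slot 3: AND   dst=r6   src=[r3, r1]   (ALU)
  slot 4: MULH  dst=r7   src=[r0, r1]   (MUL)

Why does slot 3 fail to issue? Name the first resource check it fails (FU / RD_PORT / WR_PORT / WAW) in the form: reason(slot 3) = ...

reason(slot 3) = RD_PORT

[0] ALU needs rd=2 wr=1: ok; after: ALU=1 MUL=1 MEM=1 BR=1, R=3, W=1
[1] MUL needs rd=2 wr=1: ok; after: ALU=1 MUL=0 MEM=1 BR=1, R=1, W=0
[2] ALU needs rd=2 wr=1: RD_PORT; after: ALU=1 MUL=0 MEM=1 BR=1, R=1, W=0
[3] ALU needs rd=2 wr=1: RD_PORT; after: ALU=1 MUL=0 MEM=1 BR=1, R=1, W=0
[4] MUL needs rd=2 wr=1: FU; after: ALU=1 MUL=0 MEM=1 BR=1, R=1, W=0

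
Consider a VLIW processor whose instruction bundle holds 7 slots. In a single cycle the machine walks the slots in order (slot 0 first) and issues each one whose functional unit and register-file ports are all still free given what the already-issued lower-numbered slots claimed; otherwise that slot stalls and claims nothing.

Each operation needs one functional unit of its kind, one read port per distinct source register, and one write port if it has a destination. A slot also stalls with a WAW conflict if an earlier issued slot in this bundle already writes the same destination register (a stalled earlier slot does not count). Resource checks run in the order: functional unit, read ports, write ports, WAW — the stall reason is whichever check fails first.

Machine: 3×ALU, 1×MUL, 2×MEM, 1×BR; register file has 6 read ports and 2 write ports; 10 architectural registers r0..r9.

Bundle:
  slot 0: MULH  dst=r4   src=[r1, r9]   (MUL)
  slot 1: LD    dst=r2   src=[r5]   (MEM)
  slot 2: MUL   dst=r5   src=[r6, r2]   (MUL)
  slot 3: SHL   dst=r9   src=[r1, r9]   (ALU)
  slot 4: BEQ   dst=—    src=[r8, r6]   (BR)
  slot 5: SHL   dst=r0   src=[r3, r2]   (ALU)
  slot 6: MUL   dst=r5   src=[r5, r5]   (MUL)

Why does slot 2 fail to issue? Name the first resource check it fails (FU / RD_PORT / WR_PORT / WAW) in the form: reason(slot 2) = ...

reason(slot 2) = FU

slot 0 (MUL): ISSUE — free A3,Mu0,Ld2,B1 rp4 wp1
slot 1 (MEM): ISSUE — free A3,Mu0,Ld1,B1 rp3 wp0
slot 2 (MUL): stall FU — free A3,Mu0,Ld1,B1 rp3 wp0
slot 3 (ALU): stall WR_PORT — free A3,Mu0,Ld1,B1 rp3 wp0
slot 4 (BR): ISSUE — free A3,Mu0,Ld1,B0 rp1 wp0
slot 5 (ALU): stall RD_PORT — free A3,Mu0,Ld1,B0 rp1 wp0
slot 6 (MUL): stall FU — free A3,Mu0,Ld1,B0 rp1 wp0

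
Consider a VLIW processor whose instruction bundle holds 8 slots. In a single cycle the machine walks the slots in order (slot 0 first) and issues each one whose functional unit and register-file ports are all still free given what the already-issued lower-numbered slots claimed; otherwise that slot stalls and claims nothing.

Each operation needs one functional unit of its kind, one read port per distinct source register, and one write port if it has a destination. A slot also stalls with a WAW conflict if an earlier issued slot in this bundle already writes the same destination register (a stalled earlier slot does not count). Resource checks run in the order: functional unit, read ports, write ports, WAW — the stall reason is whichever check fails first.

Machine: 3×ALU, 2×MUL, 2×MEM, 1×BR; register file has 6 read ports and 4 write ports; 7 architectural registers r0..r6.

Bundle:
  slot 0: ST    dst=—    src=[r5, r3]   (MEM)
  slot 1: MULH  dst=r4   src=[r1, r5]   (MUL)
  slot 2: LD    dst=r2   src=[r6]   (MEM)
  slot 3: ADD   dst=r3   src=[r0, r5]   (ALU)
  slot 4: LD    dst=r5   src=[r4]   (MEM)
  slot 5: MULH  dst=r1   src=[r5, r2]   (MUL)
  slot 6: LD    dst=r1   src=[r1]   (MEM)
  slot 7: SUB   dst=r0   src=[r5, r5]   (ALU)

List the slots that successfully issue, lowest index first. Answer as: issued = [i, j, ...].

#0 MEM src=r5,r3 dispatched  <A:3 Mu:2 Ld:1 B:1 rd:4 wr:4>
#1 MUL src=r1,r5 dispatched  <A:3 Mu:1 Ld:1 B:1 rd:2 wr:3>
#2 MEM src=r6 dispatched  <A:3 Mu:1 Ld:0 B:1 rd:1 wr:2>
#3 ALU src=r0,r5 held:RD_PORT  <A:3 Mu:1 Ld:0 B:1 rd:1 wr:2>
#4 MEM src=r4 held:FU  <A:3 Mu:1 Ld:0 B:1 rd:1 wr:2>
#5 MUL src=r5,r2 held:RD_PORT  <A:3 Mu:1 Ld:0 B:1 rd:1 wr:2>
#6 MEM src=r1 held:FU  <A:3 Mu:1 Ld:0 B:1 rd:1 wr:2>
#7 ALU src=r5,r5 dispatched  <A:2 Mu:1 Ld:0 B:1 rd:0 wr:1>

issued = [0, 1, 2, 7]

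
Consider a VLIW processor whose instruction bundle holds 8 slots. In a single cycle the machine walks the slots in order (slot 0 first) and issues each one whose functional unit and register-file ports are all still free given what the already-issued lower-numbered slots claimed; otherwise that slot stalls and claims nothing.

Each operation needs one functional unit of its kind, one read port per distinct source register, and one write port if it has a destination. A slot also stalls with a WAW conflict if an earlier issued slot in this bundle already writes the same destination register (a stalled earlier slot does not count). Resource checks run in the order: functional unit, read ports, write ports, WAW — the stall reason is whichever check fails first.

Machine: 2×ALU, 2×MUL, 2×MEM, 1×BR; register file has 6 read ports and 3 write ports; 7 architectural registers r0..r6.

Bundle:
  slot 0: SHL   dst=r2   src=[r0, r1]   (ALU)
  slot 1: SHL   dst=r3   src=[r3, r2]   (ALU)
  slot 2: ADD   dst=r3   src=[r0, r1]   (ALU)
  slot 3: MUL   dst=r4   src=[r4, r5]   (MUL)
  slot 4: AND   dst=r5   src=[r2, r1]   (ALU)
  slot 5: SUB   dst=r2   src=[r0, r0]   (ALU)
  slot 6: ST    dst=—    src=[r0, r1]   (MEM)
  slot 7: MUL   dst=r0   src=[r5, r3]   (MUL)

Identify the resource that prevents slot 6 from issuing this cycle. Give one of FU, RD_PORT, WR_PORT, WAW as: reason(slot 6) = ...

reason(slot 6) = RD_PORT

[0] ALU needs rd=2 wr=1: ok; after: ALU=1 MUL=2 MEM=2 BR=1, R=4, W=2
[1] ALU needs rd=2 wr=1: ok; after: ALU=0 MUL=2 MEM=2 BR=1, R=2, W=1
[2] ALU needs rd=2 wr=1: FU; after: ALU=0 MUL=2 MEM=2 BR=1, R=2, W=1
[3] MUL needs rd=2 wr=1: ok; after: ALU=0 MUL=1 MEM=2 BR=1, R=0, W=0
[4] ALU needs rd=2 wr=1: FU; after: ALU=0 MUL=1 MEM=2 BR=1, R=0, W=0
[5] ALU needs rd=1 wr=1: FU; after: ALU=0 MUL=1 MEM=2 BR=1, R=0, W=0
[6] MEM needs rd=2 wr=0: RD_PORT; after: ALU=0 MUL=1 MEM=2 BR=1, R=0, W=0
[7] MUL needs rd=2 wr=1: RD_PORT; after: ALU=0 MUL=1 MEM=2 BR=1, R=0, W=0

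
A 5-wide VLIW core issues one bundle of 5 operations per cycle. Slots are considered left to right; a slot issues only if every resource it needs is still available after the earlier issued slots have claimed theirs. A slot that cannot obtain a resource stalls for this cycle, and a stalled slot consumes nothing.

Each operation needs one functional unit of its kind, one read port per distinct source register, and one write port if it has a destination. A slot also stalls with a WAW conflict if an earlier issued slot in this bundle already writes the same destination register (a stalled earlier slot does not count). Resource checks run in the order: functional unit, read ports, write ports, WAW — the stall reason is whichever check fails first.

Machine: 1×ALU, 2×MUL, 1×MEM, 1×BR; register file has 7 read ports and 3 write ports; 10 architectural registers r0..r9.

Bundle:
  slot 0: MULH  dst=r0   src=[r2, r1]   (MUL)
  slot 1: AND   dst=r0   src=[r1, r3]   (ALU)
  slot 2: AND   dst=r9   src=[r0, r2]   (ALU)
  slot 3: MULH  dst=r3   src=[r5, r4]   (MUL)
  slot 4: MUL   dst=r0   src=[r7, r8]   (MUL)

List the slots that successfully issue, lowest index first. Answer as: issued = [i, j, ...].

issued = [0, 2, 3]

  0. MUL→r0 ⇒ go  {1A/1Mu/1Ld/1B | 5r 2w}
  1. ALU→r0 ⇒ no(WAW)  {1A/1Mu/1Ld/1B | 5r 2w}
  2. ALU→r9 ⇒ go  {0A/1Mu/1Ld/1B | 3r 1w}
  3. MUL→r3 ⇒ go  {0A/0Mu/1Ld/1B | 1r 0w}
  4. MUL→r0 ⇒ no(FU)  {0A/0Mu/1Ld/1B | 1r 0w}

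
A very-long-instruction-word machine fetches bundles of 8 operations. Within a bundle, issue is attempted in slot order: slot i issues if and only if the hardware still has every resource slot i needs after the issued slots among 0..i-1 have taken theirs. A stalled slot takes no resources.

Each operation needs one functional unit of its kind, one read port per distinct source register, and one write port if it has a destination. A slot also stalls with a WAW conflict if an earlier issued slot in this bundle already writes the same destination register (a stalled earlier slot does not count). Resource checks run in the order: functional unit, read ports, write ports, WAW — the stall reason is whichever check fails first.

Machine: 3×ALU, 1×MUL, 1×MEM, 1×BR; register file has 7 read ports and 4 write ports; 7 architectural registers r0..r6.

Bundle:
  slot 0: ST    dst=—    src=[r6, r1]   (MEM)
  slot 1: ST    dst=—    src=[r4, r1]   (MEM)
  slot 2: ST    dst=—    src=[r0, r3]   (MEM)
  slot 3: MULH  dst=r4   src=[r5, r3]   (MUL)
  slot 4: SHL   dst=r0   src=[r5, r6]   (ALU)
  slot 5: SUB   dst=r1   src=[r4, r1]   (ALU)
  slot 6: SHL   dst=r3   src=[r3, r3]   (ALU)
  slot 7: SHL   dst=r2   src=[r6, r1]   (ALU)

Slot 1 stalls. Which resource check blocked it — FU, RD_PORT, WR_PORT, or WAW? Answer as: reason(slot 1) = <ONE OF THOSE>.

reason(slot 1) = FU

[0] MEM needs rd=2 wr=0: ok; after: ALU=3 MUL=1 MEM=0 BR=1, R=5, W=4
[1] MEM needs rd=2 wr=0: FU; after: ALU=3 MUL=1 MEM=0 BR=1, R=5, W=4
[2] MEM needs rd=2 wr=0: FU; after: ALU=3 MUL=1 MEM=0 BR=1, R=5, W=4
[3] MUL needs rd=2 wr=1: ok; after: ALU=3 MUL=0 MEM=0 BR=1, R=3, W=3
[4] ALU needs rd=2 wr=1: ok; after: ALU=2 MUL=0 MEM=0 BR=1, R=1, W=2
[5] ALU needs rd=2 wr=1: RD_PORT; after: ALU=2 MUL=0 MEM=0 BR=1, R=1, W=2
[6] ALU needs rd=1 wr=1: ok; after: ALU=1 MUL=0 MEM=0 BR=1, R=0, W=1
[7] ALU needs rd=2 wr=1: RD_PORT; after: ALU=1 MUL=0 MEM=0 BR=1, R=0, W=1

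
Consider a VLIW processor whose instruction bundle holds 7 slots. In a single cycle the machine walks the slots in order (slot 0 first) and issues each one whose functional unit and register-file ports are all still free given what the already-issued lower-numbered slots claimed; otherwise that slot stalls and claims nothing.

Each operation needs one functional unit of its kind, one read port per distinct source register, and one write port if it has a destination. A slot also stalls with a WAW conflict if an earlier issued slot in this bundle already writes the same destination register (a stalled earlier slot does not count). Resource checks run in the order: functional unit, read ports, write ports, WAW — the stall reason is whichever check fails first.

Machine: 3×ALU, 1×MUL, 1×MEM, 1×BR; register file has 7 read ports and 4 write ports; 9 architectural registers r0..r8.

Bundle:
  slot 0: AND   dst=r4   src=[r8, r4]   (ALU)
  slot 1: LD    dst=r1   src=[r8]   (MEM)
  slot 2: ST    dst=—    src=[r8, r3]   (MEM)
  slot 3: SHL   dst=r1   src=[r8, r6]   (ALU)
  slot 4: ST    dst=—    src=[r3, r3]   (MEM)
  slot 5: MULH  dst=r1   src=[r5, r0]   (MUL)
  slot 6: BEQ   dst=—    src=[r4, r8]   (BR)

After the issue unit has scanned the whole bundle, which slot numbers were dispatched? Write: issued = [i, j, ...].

issued = [0, 1, 6]

(0) want 1×ALU +2rd +1wr — yes → AL2|MU1|ME1|BR1|rd5|wr3
(1) want 1×MEM +1rd +1wr — yes → AL2|MU1|ME0|BR1|rd4|wr2
(2) want 1×MEM +2rd +0wr — FU → AL2|MU1|ME0|BR1|rd4|wr2
(3) want 1×ALU +2rd +1wr — WAW → AL2|MU1|ME0|BR1|rd4|wr2
(4) want 1×MEM +1rd +0wr — FU → AL2|MU1|ME0|BR1|rd4|wr2
(5) want 1×MUL +2rd +1wr — WAW → AL2|MU1|ME0|BR1|rd4|wr2
(6) want 1×BR +2rd +0wr — yes → AL2|MU1|ME0|BR0|rd2|wr2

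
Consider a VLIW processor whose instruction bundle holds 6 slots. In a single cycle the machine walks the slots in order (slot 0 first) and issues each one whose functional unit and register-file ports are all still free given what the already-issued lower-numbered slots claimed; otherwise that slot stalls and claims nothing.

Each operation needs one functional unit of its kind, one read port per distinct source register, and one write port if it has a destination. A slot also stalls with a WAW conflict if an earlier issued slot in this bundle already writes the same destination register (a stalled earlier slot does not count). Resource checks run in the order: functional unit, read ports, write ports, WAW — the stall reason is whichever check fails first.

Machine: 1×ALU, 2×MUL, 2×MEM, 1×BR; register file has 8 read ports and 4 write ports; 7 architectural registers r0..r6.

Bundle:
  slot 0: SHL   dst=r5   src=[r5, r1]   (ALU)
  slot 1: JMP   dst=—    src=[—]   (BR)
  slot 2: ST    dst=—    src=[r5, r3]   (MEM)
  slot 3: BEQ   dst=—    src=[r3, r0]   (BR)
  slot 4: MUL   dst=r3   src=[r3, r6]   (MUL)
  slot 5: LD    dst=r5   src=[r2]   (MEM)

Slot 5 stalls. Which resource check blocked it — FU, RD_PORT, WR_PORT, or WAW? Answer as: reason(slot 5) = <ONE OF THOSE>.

  0. ALU→r5 ⇒ go  {0A/2Mu/2Ld/1B | 6r 3w}
  1. BR ⇒ go  {0A/2Mu/2Ld/0B | 6r 3w}
  2. MEM ⇒ go  {0A/2Mu/1Ld/0B | 4r 3w}
  3. BR ⇒ no(FU)  {0A/2Mu/1Ld/0B | 4r 3w}
  4. MUL→r3 ⇒ go  {0A/1Mu/1Ld/0B | 2r 2w}
  5. MEM→r5 ⇒ no(WAW)  {0A/1Mu/1Ld/0B | 2r 2w}

reason(slot 5) = WAW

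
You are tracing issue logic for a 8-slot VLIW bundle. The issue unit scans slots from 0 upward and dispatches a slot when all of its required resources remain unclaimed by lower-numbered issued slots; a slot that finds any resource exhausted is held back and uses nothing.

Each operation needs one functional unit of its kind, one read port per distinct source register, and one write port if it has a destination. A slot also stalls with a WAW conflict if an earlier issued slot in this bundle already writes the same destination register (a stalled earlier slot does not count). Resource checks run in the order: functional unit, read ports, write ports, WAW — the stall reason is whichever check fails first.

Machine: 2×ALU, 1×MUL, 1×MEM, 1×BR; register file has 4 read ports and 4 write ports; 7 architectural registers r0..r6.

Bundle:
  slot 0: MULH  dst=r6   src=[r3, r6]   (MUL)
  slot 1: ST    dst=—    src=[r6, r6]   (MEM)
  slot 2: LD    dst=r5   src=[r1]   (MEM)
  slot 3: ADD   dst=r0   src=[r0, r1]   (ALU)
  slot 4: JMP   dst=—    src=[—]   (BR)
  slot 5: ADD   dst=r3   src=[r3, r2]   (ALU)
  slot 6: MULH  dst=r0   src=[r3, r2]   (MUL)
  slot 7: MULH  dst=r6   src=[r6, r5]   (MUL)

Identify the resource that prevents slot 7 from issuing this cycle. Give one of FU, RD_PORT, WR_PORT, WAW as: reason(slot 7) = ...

#0 MUL src=r3,r6 dispatched  <A:2 Mu:0 Ld:1 B:1 rd:2 wr:3>
#1 MEM src=r6,r6 dispatched  <A:2 Mu:0 Ld:0 B:1 rd:1 wr:3>
#2 MEM src=r1 held:FU  <A:2 Mu:0 Ld:0 B:1 rd:1 wr:3>
#3 ALU src=r0,r1 held:RD_PORT  <A:2 Mu:0 Ld:0 B:1 rd:1 wr:3>
#4 BR src=- dispatched  <A:2 Mu:0 Ld:0 B:0 rd:1 wr:3>
#5 ALU src=r3,r2 held:RD_PORT  <A:2 Mu:0 Ld:0 B:0 rd:1 wr:3>
#6 MUL src=r3,r2 held:FU  <A:2 Mu:0 Ld:0 B:0 rd:1 wr:3>
#7 MUL src=r6,r5 held:FU  <A:2 Mu:0 Ld:0 B:0 rd:1 wr:3>

reason(slot 7) = FU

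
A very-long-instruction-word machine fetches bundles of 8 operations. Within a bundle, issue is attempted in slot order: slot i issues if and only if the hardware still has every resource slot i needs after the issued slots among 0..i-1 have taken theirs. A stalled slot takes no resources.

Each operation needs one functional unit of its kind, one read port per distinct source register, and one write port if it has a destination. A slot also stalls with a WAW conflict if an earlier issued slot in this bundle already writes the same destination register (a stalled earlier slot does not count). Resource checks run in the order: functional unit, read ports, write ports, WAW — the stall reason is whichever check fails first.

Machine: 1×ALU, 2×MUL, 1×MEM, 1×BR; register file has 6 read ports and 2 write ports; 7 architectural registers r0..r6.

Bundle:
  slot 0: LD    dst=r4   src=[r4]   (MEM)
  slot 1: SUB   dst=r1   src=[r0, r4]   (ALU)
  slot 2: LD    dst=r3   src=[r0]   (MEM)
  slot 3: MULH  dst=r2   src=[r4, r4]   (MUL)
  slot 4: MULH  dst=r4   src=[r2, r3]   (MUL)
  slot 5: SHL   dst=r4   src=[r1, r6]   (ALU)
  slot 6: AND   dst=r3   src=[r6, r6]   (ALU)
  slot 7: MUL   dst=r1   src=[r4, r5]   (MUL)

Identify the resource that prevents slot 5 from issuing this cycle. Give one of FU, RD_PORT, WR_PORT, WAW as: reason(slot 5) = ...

reason(slot 5) = FU

slot 0 (MEM): ISSUE — free A1,Mu2,Ld0,B1 rp5 wp1
slot 1 (ALU): ISSUE — free A0,Mu2,Ld0,B1 rp3 wp0
slot 2 (MEM): stall FU — free A0,Mu2,Ld0,B1 rp3 wp0
slot 3 (MUL): stall WR_PORT — free A0,Mu2,Ld0,B1 rp3 wp0
slot 4 (MUL): stall WR_PORT — free A0,Mu2,Ld0,B1 rp3 wp0
slot 5 (ALU): stall FU — free A0,Mu2,Ld0,B1 rp3 wp0
slot 6 (ALU): stall FU — free A0,Mu2,Ld0,B1 rp3 wp0
slot 7 (MUL): stall WR_PORT — free A0,Mu2,Ld0,B1 rp3 wp0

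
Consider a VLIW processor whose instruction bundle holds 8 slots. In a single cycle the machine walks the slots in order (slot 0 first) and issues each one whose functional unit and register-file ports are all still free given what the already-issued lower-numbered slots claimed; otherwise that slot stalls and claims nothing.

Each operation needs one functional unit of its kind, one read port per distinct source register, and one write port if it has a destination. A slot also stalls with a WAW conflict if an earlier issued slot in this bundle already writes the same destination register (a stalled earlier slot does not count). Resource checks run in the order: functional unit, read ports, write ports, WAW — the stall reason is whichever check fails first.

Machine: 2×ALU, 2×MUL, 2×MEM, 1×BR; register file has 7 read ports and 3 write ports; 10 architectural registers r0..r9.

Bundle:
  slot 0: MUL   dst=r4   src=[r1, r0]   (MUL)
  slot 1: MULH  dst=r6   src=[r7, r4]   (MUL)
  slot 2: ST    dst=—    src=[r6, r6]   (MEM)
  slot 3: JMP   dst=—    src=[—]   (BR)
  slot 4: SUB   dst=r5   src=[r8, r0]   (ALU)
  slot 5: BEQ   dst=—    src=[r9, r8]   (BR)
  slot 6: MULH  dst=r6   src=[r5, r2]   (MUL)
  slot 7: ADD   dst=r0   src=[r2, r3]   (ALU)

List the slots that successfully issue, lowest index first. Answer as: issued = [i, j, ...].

[0] MUL needs rd=2 wr=1: ok; after: ALU=2 MUL=1 MEM=2 BR=1, R=5, W=2
[1] MUL needs rd=2 wr=1: ok; after: ALU=2 MUL=0 MEM=2 BR=1, R=3, W=1
[2] MEM needs rd=1 wr=0: ok; after: ALU=2 MUL=0 MEM=1 BR=1, R=2, W=1
[3] BR needs rd=0 wr=0: ok; after: ALU=2 MUL=0 MEM=1 BR=0, R=2, W=1
[4] ALU needs rd=2 wr=1: ok; after: ALU=1 MUL=0 MEM=1 BR=0, R=0, W=0
[5] BR needs rd=2 wr=0: FU; after: ALU=1 MUL=0 MEM=1 BR=0, R=0, W=0
[6] MUL needs rd=2 wr=1: FU; after: ALU=1 MUL=0 MEM=1 BR=0, R=0, W=0
[7] ALU needs rd=2 wr=1: RD_PORT; after: ALU=1 MUL=0 MEM=1 BR=0, R=0, W=0

issued = [0, 1, 2, 3, 4]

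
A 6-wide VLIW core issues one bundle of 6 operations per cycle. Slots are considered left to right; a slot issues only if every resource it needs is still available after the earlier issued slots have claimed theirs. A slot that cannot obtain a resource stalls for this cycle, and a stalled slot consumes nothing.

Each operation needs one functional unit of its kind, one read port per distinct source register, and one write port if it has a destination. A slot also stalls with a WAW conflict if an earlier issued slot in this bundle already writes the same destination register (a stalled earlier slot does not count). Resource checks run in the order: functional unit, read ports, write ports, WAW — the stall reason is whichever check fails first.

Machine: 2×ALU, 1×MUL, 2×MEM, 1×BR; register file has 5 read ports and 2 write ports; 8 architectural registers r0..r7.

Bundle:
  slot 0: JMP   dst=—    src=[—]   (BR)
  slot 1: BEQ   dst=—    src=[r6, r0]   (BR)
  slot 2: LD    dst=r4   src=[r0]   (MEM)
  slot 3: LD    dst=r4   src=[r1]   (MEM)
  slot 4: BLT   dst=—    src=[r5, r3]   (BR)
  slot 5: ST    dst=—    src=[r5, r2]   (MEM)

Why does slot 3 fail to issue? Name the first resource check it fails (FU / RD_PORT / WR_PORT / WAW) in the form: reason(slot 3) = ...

slot 0 (BR): ISSUE — free A2,Mu1,Ld2,B0 rp5 wp2
slot 1 (BR): stall FU — free A2,Mu1,Ld2,B0 rp5 wp2
slot 2 (MEM): ISSUE — free A2,Mu1,Ld1,B0 rp4 wp1
slot 3 (MEM): stall WAW — free A2,Mu1,Ld1,B0 rp4 wp1
slot 4 (BR): stall FU — free A2,Mu1,Ld1,B0 rp4 wp1
slot 5 (MEM): ISSUE — free A2,Mu1,Ld0,B0 rp2 wp1

reason(slot 3) = WAW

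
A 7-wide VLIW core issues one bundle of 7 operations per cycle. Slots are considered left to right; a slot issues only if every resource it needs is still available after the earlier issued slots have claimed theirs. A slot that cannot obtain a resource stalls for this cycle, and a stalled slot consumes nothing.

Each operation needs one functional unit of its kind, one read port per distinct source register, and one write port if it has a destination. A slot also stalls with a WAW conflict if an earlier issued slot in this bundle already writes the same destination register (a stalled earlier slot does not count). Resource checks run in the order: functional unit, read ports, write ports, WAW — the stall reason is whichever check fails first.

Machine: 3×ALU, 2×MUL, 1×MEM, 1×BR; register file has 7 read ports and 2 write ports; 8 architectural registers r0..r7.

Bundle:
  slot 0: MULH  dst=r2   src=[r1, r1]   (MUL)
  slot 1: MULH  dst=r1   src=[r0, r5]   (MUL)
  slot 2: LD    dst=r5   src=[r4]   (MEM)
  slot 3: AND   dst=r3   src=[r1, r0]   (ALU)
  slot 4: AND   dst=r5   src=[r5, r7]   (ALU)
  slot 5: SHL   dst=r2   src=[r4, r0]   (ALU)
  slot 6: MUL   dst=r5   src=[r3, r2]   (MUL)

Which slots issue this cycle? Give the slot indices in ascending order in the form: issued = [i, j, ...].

[0] MUL needs rd=1 wr=1: ok; after: ALU=3 MUL=1 MEM=1 BR=1, R=6, W=1
[1] MUL needs rd=2 wr=1: ok; after: ALU=3 MUL=0 MEM=1 BR=1, R=4, W=0
[2] MEM needs rd=1 wr=1: WR_PORT; after: ALU=3 MUL=0 MEM=1 BR=1, R=4, W=0
[3] ALU needs rd=2 wr=1: WR_PORT; after: ALU=3 MUL=0 MEM=1 BR=1, R=4, W=0
[4] ALU needs rd=2 wr=1: WR_PORT; after: ALU=3 MUL=0 MEM=1 BR=1, R=4, W=0
[5] ALU needs rd=2 wr=1: WR_PORT; after: ALU=3 MUL=0 MEM=1 BR=1, R=4, W=0
[6] MUL needs rd=2 wr=1: FU; after: ALU=3 MUL=0 MEM=1 BR=1, R=4, W=0

issued = [0, 1]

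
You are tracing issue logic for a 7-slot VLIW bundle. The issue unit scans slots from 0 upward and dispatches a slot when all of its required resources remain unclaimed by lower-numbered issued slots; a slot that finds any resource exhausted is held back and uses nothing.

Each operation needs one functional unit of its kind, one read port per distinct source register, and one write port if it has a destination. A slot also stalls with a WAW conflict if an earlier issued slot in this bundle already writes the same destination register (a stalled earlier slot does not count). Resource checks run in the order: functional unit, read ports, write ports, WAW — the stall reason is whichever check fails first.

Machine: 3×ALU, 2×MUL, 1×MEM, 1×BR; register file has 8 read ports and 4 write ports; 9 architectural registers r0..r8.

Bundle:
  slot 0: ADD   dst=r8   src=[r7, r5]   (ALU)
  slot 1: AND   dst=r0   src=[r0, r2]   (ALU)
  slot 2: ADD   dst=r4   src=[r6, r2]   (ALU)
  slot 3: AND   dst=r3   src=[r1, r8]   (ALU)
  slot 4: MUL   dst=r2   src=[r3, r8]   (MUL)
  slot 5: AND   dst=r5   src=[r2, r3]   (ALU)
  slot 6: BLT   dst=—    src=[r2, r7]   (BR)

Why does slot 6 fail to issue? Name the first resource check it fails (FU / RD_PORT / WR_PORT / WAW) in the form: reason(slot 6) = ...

reason(slot 6) = RD_PORT

(0) want 1×ALU +2rd +1wr — yes → AL2|MU2|ME1|BR1|rd6|wr3
(1) want 1×ALU +2rd +1wr — yes → AL1|MU2|ME1|BR1|rd4|wr2
(2) want 1×ALU +2rd +1wr — yes → AL0|MU2|ME1|BR1|rd2|wr1
(3) want 1×ALU +2rd +1wr — FU → AL0|MU2|ME1|BR1|rd2|wr1
(4) want 1×MUL +2rd +1wr — yes → AL0|MU1|ME1|BR1|rd0|wr0
(5) want 1×ALU +2rd +1wr — FU → AL0|MU1|ME1|BR1|rd0|wr0
(6) want 1×BR +2rd +0wr — RD_PORT → AL0|MU1|ME1|BR1|rd0|wr0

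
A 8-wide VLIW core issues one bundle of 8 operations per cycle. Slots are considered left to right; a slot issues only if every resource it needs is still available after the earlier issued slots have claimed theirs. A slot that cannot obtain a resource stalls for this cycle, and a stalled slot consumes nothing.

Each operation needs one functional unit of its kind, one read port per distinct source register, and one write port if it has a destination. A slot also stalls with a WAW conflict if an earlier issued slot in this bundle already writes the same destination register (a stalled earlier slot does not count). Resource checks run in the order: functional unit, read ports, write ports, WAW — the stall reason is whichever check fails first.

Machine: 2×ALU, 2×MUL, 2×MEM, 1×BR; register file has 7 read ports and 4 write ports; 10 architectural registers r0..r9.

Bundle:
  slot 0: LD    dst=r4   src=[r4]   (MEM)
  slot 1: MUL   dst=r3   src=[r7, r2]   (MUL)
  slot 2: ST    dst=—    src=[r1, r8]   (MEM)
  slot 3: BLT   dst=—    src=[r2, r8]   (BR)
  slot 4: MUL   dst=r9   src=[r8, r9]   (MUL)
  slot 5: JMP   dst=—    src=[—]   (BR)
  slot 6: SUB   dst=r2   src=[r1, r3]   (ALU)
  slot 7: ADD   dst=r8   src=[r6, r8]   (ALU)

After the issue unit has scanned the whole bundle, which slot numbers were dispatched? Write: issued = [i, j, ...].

issued = [0, 1, 2, 3]

#0 MEM src=r4 dispatched  <A:2 Mu:2 Ld:1 B:1 rd:6 wr:3>
#1 MUL src=r7,r2 dispatched  <A:2 Mu:1 Ld:1 B:1 rd:4 wr:2>
#2 MEM src=r1,r8 dispatched  <A:2 Mu:1 Ld:0 B:1 rd:2 wr:2>
#3 BR src=r2,r8 dispatched  <A:2 Mu:1 Ld:0 B:0 rd:0 wr:2>
#4 MUL src=r8,r9 held:RD_PORT  <A:2 Mu:1 Ld:0 B:0 rd:0 wr:2>
#5 BR src=- held:FU  <A:2 Mu:1 Ld:0 B:0 rd:0 wr:2>
#6 ALU src=r1,r3 held:RD_PORT  <A:2 Mu:1 Ld:0 B:0 rd:0 wr:2>
#7 ALU src=r6,r8 held:RD_PORT  <A:2 Mu:1 Ld:0 B:0 rd:0 wr:2>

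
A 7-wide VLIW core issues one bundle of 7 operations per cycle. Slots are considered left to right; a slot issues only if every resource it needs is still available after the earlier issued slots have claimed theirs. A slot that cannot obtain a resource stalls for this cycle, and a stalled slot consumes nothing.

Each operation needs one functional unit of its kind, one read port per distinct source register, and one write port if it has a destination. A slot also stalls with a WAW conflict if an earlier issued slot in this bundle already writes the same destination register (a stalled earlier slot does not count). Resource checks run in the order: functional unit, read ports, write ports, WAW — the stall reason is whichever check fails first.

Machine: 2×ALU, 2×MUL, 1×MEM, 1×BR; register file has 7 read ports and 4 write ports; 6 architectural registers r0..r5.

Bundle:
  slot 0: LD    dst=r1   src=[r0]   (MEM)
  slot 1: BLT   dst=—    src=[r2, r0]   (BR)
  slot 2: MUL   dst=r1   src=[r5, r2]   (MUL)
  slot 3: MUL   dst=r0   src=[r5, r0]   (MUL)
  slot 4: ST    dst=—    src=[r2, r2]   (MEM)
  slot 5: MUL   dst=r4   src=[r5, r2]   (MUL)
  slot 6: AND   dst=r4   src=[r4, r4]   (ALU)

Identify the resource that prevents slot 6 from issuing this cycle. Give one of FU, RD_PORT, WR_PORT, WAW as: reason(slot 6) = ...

reason(slot 6) = RD_PORT

slot 0 (MEM): ISSUE — free A2,Mu2,Ld0,B1 rp6 wp3
slot 1 (BR): ISSUE — free A2,Mu2,Ld0,B0 rp4 wp3
slot 2 (MUL): stall WAW — free A2,Mu2,Ld0,B0 rp4 wp3
slot 3 (MUL): ISSUE — free A2,Mu1,Ld0,B0 rp2 wp2
slot 4 (MEM): stall FU — free A2,Mu1,Ld0,B0 rp2 wp2
slot 5 (MUL): ISSUE — free A2,Mu0,Ld0,B0 rp0 wp1
slot 6 (ALU): stall RD_PORT — free A2,Mu0,Ld0,B0 rp0 wp1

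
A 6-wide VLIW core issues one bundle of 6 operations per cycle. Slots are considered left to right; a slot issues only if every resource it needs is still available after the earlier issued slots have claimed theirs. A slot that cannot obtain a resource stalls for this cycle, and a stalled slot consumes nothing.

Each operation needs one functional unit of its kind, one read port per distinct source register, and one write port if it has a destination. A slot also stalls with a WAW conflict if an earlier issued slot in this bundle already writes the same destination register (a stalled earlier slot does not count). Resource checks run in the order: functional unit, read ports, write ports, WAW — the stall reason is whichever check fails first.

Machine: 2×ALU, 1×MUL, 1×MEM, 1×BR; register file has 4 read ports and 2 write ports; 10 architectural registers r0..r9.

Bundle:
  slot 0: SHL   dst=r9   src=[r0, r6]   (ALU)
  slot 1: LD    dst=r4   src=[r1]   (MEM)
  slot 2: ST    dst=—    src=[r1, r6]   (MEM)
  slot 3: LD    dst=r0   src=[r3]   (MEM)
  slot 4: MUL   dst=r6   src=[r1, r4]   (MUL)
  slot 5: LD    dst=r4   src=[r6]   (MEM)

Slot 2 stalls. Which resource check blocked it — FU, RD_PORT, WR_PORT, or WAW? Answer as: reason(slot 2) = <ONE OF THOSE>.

[0] ALU needs rd=2 wr=1: ok; after: ALU=1 MUL=1 MEM=1 BR=1, R=2, W=1
[1] MEM needs rd=1 wr=1: ok; after: ALU=1 MUL=1 MEM=0 BR=1, R=1, W=0
[2] MEM needs rd=2 wr=0: FU; after: ALU=1 MUL=1 MEM=0 BR=1, R=1, W=0
[3] MEM needs rd=1 wr=1: FU; after: ALU=1 MUL=1 MEM=0 BR=1, R=1, W=0
[4] MUL needs rd=2 wr=1: RD_PORT; after: ALU=1 MUL=1 MEM=0 BR=1, R=1, W=0
[5] MEM needs rd=1 wr=1: FU; after: ALU=1 MUL=1 MEM=0 BR=1, R=1, W=0

reason(slot 2) = FU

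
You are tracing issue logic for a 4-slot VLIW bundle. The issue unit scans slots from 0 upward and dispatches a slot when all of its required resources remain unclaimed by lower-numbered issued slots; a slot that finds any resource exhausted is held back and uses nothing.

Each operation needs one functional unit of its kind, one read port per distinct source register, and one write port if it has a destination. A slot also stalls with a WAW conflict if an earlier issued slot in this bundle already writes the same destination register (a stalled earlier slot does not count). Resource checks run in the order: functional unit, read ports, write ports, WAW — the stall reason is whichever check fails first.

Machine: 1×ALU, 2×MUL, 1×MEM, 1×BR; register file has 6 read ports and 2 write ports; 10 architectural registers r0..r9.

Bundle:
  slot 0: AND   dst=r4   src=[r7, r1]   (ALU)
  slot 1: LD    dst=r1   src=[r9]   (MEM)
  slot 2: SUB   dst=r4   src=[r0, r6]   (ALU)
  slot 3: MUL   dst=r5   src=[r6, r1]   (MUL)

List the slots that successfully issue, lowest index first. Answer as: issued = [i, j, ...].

[0] ALU needs rd=2 wr=1: ok; after: ALU=0 MUL=2 MEM=1 BR=1, R=4, W=1
[1] MEM needs rd=1 wr=1: ok; after: ALU=0 MUL=2 MEM=0 BR=1, R=3, W=0
[2] ALU needs rd=2 wr=1: FU; after: ALU=0 MUL=2 MEM=0 BR=1, R=3, W=0
[3] MUL needs rd=2 wr=1: WR_PORT; after: ALU=0 MUL=2 MEM=0 BR=1, R=3, W=0

issued = [0, 1]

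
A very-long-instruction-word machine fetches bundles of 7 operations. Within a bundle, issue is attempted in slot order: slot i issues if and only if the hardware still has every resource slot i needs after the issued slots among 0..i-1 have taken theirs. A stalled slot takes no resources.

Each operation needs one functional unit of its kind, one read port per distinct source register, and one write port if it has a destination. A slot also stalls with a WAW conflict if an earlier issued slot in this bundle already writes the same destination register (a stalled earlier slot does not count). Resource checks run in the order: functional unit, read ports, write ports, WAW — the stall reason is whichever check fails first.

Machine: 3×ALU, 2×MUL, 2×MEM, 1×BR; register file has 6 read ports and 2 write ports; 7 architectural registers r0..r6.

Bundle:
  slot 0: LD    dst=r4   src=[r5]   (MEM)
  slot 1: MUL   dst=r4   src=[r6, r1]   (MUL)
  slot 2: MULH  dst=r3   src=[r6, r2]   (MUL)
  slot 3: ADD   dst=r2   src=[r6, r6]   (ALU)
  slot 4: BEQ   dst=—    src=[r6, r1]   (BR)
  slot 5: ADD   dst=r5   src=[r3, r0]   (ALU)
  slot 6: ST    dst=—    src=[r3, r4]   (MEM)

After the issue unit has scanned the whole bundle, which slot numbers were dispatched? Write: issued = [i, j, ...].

issued = [0, 2, 4]

  0. MEM→r4 ⇒ go  {3A/2Mu/1Ld/1B | 5r 1w}
  1. MUL→r4 ⇒ no(WAW)  {3A/2Mu/1Ld/1B | 5r 1w}
  2. MUL→r3 ⇒ go  {3A/1Mu/1Ld/1B | 3r 0w}
  3. ALU→r2 ⇒ no(WR_PORT)  {3A/1Mu/1Ld/1B | 3r 0w}
  4. BR ⇒ go  {3A/1Mu/1Ld/0B | 1r 0w}
  5. ALU→r5 ⇒ no(RD_PORT)  {3A/1Mu/1Ld/0B | 1r 0w}
  6. MEM ⇒ no(RD_PORT)  {3A/1Mu/1Ld/0B | 1r 0w}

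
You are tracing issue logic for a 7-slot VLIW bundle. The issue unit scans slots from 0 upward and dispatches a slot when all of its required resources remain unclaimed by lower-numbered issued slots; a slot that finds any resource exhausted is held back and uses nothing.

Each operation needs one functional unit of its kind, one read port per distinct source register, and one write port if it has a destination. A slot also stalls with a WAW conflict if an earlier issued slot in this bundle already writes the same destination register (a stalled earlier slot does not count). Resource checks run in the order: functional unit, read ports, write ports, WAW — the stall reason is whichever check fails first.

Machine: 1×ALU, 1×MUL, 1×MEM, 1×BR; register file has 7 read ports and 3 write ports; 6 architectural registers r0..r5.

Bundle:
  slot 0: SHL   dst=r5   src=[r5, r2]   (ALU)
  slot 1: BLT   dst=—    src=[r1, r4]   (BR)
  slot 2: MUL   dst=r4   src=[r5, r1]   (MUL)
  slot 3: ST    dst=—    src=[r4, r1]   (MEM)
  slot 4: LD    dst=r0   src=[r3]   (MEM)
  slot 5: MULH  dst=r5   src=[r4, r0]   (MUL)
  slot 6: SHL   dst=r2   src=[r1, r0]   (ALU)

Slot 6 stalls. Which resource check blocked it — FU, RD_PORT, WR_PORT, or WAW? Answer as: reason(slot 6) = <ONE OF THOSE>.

reason(slot 6) = FU

[0] ALU needs rd=2 wr=1: ok; after: ALU=0 MUL=1 MEM=1 BR=1, R=5, W=2
[1] BR needs rd=2 wr=0: ok; after: ALU=0 MUL=1 MEM=1 BR=0, R=3, W=2
[2] MUL needs rd=2 wr=1: ok; after: ALU=0 MUL=0 MEM=1 BR=0, R=1, W=1
[3] MEM needs rd=2 wr=0: RD_PORT; after: ALU=0 MUL=0 MEM=1 BR=0, R=1, W=1
[4] MEM needs rd=1 wr=1: ok; after: ALU=0 MUL=0 MEM=0 BR=0, R=0, W=0
[5] MUL needs rd=2 wr=1: FU; after: ALU=0 MUL=0 MEM=0 BR=0, R=0, W=0
[6] ALU needs rd=2 wr=1: FU; after: ALU=0 MUL=0 MEM=0 BR=0, R=0, W=0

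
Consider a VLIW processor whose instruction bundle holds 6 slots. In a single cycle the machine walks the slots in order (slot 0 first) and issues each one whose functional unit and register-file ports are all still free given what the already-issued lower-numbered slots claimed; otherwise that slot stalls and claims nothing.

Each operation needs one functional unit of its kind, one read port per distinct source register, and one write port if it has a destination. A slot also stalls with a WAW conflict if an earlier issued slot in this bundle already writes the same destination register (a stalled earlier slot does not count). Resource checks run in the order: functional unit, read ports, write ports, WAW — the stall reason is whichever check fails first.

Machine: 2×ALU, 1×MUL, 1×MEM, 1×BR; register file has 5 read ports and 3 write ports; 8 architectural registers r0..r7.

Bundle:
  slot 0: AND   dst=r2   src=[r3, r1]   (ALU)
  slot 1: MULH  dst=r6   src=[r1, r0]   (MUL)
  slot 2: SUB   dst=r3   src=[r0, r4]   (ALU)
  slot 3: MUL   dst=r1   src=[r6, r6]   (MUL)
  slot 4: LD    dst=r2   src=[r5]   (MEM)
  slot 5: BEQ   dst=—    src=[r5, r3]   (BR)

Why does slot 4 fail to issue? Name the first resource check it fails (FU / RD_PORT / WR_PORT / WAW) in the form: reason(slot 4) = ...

reason(slot 4) = WAW

(0) want 1×ALU +2rd +1wr — yes → AL1|MU1|ME1|BR1|rd3|wr2
(1) want 1×MUL +2rd +1wr — yes → AL1|MU0|ME1|BR1|rd1|wr1
(2) want 1×ALU +2rd +1wr — RD_PORT → AL1|MU0|ME1|BR1|rd1|wr1
(3) want 1×MUL +1rd +1wr — FU → AL1|MU0|ME1|BR1|rd1|wr1
(4) want 1×MEM +1rd +1wr — WAW → AL1|MU0|ME1|BR1|rd1|wr1
(5) want 1×BR +2rd +0wr — RD_PORT → AL1|MU0|ME1|BR1|rd1|wr1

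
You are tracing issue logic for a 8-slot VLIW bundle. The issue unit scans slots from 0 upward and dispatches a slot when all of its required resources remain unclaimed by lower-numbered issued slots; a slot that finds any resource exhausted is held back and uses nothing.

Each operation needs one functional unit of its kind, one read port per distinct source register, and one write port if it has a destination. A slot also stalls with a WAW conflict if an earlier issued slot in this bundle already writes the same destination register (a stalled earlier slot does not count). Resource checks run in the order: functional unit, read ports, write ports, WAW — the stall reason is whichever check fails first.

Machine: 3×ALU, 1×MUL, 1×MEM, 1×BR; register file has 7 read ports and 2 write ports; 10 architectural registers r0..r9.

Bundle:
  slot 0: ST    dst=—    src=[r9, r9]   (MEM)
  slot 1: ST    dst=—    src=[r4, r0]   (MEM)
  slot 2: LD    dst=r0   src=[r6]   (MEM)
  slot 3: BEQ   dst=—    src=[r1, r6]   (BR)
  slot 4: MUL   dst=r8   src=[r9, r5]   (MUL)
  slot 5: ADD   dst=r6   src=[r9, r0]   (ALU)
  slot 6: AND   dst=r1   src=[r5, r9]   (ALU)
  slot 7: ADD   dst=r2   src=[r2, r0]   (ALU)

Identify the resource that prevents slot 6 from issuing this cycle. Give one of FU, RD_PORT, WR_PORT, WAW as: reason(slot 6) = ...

(0) want 1×MEM +1rd +0wr — yes → AL3|MU1|ME0|BR1|rd6|wr2
(1) want 1×MEM +2rd +0wr — FU → AL3|MU1|ME0|BR1|rd6|wr2
(2) want 1×MEM +1rd +1wr — FU → AL3|MU1|ME0|BR1|rd6|wr2
(3) want 1×BR +2rd +0wr — yes → AL3|MU1|ME0|BR0|rd4|wr2
(4) want 1×MUL +2rd +1wr — yes → AL3|MU0|ME0|BR0|rd2|wr1
(5) want 1×ALU +2rd +1wr — yes → AL2|MU0|ME0|BR0|rd0|wr0
(6) want 1×ALU +2rd +1wr — RD_PORT → AL2|MU0|ME0|BR0|rd0|wr0
(7) want 1×ALU +2rd +1wr — RD_PORT → AL2|MU0|ME0|BR0|rd0|wr0

reason(slot 6) = RD_PORT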